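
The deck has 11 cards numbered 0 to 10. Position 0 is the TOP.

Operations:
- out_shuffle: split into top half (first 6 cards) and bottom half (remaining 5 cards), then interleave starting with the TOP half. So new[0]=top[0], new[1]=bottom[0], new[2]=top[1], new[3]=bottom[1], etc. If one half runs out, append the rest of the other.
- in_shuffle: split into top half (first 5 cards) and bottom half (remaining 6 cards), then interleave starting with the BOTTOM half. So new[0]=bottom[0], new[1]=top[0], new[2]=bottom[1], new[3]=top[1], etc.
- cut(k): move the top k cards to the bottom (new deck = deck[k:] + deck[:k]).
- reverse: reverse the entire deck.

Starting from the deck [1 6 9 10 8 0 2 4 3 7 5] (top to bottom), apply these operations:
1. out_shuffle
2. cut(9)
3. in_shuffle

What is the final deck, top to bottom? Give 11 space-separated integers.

Answer: 4 5 9 0 3 1 10 2 7 6 8

Derivation:
After op 1 (out_shuffle): [1 2 6 4 9 3 10 7 8 5 0]
After op 2 (cut(9)): [5 0 1 2 6 4 9 3 10 7 8]
After op 3 (in_shuffle): [4 5 9 0 3 1 10 2 7 6 8]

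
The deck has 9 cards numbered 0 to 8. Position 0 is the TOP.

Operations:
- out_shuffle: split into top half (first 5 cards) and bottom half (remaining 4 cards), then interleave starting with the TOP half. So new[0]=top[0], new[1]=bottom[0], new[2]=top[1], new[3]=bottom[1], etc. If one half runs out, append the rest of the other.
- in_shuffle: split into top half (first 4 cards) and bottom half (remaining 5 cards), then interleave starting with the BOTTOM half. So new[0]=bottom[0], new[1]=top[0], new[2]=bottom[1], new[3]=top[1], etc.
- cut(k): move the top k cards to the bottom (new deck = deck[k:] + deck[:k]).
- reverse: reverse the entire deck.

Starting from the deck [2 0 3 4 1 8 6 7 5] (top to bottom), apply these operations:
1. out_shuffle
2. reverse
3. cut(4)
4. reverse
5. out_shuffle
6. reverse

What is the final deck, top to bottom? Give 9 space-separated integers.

Answer: 2 3 1 6 5 0 4 8 7

Derivation:
After op 1 (out_shuffle): [2 8 0 6 3 7 4 5 1]
After op 2 (reverse): [1 5 4 7 3 6 0 8 2]
After op 3 (cut(4)): [3 6 0 8 2 1 5 4 7]
After op 4 (reverse): [7 4 5 1 2 8 0 6 3]
After op 5 (out_shuffle): [7 8 4 0 5 6 1 3 2]
After op 6 (reverse): [2 3 1 6 5 0 4 8 7]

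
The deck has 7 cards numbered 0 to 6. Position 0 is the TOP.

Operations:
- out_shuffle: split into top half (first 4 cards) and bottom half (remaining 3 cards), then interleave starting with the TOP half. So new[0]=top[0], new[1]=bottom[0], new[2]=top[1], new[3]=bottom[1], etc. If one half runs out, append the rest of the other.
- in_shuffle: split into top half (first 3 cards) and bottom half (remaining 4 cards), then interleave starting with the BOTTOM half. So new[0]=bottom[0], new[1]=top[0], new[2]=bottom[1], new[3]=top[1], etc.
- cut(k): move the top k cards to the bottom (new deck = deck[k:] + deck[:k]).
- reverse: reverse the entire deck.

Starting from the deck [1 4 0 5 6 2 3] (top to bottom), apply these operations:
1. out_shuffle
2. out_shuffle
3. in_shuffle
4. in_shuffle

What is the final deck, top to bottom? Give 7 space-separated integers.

Answer: 0 3 5 1 6 4 2

Derivation:
After op 1 (out_shuffle): [1 6 4 2 0 3 5]
After op 2 (out_shuffle): [1 0 6 3 4 5 2]
After op 3 (in_shuffle): [3 1 4 0 5 6 2]
After op 4 (in_shuffle): [0 3 5 1 6 4 2]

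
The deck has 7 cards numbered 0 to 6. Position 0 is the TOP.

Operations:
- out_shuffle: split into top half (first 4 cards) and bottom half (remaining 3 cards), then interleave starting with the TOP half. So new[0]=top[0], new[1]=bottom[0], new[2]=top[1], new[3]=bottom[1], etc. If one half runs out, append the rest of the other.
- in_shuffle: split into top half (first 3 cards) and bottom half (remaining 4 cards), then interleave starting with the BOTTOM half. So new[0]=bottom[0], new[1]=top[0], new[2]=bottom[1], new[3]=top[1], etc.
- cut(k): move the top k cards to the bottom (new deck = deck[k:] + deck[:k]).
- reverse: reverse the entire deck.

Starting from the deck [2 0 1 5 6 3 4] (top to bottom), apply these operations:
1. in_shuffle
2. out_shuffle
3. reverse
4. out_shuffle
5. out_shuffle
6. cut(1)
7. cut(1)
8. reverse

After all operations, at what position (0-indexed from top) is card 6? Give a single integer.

Answer: 0

Derivation:
After op 1 (in_shuffle): [5 2 6 0 3 1 4]
After op 2 (out_shuffle): [5 3 2 1 6 4 0]
After op 3 (reverse): [0 4 6 1 2 3 5]
After op 4 (out_shuffle): [0 2 4 3 6 5 1]
After op 5 (out_shuffle): [0 6 2 5 4 1 3]
After op 6 (cut(1)): [6 2 5 4 1 3 0]
After op 7 (cut(1)): [2 5 4 1 3 0 6]
After op 8 (reverse): [6 0 3 1 4 5 2]
Card 6 is at position 0.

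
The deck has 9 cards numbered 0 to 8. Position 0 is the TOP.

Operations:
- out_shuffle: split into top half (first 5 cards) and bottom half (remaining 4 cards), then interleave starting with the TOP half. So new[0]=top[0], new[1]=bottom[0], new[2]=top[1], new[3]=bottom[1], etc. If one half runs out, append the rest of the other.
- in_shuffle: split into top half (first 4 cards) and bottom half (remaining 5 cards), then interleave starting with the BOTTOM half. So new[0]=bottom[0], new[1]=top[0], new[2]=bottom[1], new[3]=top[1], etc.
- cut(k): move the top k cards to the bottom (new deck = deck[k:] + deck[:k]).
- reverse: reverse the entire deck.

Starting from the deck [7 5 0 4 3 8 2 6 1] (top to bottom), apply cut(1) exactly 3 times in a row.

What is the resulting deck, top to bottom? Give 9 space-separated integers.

After op 1 (cut(1)): [5 0 4 3 8 2 6 1 7]
After op 2 (cut(1)): [0 4 3 8 2 6 1 7 5]
After op 3 (cut(1)): [4 3 8 2 6 1 7 5 0]

Answer: 4 3 8 2 6 1 7 5 0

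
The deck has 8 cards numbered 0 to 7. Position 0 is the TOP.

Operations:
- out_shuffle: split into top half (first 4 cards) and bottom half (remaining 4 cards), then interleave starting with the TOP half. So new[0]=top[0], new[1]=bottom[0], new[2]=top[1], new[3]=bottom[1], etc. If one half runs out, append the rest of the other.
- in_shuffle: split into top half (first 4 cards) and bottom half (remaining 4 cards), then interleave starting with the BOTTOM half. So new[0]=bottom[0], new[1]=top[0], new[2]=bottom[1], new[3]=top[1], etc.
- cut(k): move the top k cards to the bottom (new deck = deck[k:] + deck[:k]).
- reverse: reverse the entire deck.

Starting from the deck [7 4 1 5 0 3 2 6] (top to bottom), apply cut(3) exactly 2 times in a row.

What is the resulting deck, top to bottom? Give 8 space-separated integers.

After op 1 (cut(3)): [5 0 3 2 6 7 4 1]
After op 2 (cut(3)): [2 6 7 4 1 5 0 3]

Answer: 2 6 7 4 1 5 0 3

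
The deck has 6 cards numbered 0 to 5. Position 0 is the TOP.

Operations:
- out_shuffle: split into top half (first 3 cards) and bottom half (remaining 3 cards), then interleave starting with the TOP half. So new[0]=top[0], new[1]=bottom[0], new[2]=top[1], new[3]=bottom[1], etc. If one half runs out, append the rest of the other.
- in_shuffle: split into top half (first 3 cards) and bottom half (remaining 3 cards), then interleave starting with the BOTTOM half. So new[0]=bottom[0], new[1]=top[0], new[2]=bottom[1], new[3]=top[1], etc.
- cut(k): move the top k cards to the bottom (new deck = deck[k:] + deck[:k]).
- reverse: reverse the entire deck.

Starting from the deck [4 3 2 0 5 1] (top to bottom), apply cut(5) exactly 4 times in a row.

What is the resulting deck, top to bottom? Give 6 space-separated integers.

After op 1 (cut(5)): [1 4 3 2 0 5]
After op 2 (cut(5)): [5 1 4 3 2 0]
After op 3 (cut(5)): [0 5 1 4 3 2]
After op 4 (cut(5)): [2 0 5 1 4 3]

Answer: 2 0 5 1 4 3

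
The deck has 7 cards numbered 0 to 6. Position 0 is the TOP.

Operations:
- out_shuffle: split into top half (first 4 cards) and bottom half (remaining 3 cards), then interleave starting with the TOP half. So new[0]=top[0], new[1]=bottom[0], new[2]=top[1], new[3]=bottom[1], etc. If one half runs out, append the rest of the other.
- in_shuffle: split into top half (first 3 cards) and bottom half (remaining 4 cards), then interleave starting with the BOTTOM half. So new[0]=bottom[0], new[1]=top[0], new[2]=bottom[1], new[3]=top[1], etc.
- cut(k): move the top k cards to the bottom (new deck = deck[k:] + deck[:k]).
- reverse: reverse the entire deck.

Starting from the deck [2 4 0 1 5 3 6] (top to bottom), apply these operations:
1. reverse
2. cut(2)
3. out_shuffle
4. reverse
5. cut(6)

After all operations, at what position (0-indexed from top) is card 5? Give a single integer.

After op 1 (reverse): [6 3 5 1 0 4 2]
After op 2 (cut(2)): [5 1 0 4 2 6 3]
After op 3 (out_shuffle): [5 2 1 6 0 3 4]
After op 4 (reverse): [4 3 0 6 1 2 5]
After op 5 (cut(6)): [5 4 3 0 6 1 2]
Card 5 is at position 0.

Answer: 0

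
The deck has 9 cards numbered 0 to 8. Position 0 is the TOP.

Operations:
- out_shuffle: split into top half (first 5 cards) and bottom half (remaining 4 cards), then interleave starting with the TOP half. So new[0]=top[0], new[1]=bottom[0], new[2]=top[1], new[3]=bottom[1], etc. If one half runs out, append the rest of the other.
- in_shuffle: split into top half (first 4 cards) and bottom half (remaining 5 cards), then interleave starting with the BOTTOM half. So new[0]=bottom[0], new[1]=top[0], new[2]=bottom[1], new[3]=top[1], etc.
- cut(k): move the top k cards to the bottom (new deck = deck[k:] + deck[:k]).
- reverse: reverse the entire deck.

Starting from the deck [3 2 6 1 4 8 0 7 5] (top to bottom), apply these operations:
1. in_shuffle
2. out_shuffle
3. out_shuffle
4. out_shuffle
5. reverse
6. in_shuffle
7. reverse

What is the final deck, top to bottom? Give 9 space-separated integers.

Answer: 4 0 5 2 1 8 7 3 6

Derivation:
After op 1 (in_shuffle): [4 3 8 2 0 6 7 1 5]
After op 2 (out_shuffle): [4 6 3 7 8 1 2 5 0]
After op 3 (out_shuffle): [4 1 6 2 3 5 7 0 8]
After op 4 (out_shuffle): [4 5 1 7 6 0 2 8 3]
After op 5 (reverse): [3 8 2 0 6 7 1 5 4]
After op 6 (in_shuffle): [6 3 7 8 1 2 5 0 4]
After op 7 (reverse): [4 0 5 2 1 8 7 3 6]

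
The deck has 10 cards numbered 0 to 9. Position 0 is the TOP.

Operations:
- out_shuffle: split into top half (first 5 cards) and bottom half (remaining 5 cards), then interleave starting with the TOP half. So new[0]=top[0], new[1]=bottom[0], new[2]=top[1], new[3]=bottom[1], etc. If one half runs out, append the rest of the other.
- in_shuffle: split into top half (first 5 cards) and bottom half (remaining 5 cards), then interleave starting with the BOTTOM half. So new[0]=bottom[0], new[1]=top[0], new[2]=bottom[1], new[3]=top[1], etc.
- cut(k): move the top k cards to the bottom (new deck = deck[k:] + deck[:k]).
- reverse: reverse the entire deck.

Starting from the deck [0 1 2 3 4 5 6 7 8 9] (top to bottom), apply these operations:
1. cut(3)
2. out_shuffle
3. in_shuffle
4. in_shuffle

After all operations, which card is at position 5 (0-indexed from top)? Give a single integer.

Answer: 6

Derivation:
After op 1 (cut(3)): [3 4 5 6 7 8 9 0 1 2]
After op 2 (out_shuffle): [3 8 4 9 5 0 6 1 7 2]
After op 3 (in_shuffle): [0 3 6 8 1 4 7 9 2 5]
After op 4 (in_shuffle): [4 0 7 3 9 6 2 8 5 1]
Position 5: card 6.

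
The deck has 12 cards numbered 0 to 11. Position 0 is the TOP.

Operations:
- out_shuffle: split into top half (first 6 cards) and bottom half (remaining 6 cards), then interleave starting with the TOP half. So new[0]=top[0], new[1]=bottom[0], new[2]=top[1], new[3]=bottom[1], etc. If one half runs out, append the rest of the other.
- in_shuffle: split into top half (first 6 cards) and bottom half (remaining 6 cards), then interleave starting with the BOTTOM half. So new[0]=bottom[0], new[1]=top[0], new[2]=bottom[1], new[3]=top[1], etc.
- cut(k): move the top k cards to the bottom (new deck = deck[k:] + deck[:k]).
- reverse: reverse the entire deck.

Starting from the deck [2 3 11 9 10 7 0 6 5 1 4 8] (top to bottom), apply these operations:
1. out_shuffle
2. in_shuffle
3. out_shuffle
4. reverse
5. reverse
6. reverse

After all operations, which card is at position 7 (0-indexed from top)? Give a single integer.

After op 1 (out_shuffle): [2 0 3 6 11 5 9 1 10 4 7 8]
After op 2 (in_shuffle): [9 2 1 0 10 3 4 6 7 11 8 5]
After op 3 (out_shuffle): [9 4 2 6 1 7 0 11 10 8 3 5]
After op 4 (reverse): [5 3 8 10 11 0 7 1 6 2 4 9]
After op 5 (reverse): [9 4 2 6 1 7 0 11 10 8 3 5]
After op 6 (reverse): [5 3 8 10 11 0 7 1 6 2 4 9]
Position 7: card 1.

Answer: 1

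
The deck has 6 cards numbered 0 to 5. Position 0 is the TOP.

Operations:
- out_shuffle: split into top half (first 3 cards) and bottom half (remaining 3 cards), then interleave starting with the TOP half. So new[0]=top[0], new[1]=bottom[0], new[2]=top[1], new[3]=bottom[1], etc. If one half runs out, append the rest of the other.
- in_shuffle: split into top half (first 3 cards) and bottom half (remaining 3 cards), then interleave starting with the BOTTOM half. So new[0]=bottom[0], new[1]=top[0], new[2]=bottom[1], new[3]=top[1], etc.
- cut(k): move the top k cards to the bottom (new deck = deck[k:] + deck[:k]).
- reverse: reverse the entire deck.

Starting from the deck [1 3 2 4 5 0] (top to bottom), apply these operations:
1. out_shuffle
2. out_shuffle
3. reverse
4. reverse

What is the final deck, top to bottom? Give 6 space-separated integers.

After op 1 (out_shuffle): [1 4 3 5 2 0]
After op 2 (out_shuffle): [1 5 4 2 3 0]
After op 3 (reverse): [0 3 2 4 5 1]
After op 4 (reverse): [1 5 4 2 3 0]

Answer: 1 5 4 2 3 0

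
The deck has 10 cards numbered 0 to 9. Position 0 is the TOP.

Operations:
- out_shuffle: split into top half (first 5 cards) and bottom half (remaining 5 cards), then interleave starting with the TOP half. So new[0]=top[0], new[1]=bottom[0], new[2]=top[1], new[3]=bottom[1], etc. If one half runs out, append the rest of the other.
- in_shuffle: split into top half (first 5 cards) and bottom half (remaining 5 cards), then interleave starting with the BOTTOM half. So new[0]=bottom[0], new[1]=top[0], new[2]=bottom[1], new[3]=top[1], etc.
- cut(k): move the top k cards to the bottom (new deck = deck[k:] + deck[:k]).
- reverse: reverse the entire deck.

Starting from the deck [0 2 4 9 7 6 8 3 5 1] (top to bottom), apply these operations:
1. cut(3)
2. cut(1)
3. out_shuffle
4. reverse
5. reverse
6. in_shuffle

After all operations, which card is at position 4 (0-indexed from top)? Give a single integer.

Answer: 4

Derivation:
After op 1 (cut(3)): [9 7 6 8 3 5 1 0 2 4]
After op 2 (cut(1)): [7 6 8 3 5 1 0 2 4 9]
After op 3 (out_shuffle): [7 1 6 0 8 2 3 4 5 9]
After op 4 (reverse): [9 5 4 3 2 8 0 6 1 7]
After op 5 (reverse): [7 1 6 0 8 2 3 4 5 9]
After op 6 (in_shuffle): [2 7 3 1 4 6 5 0 9 8]
Position 4: card 4.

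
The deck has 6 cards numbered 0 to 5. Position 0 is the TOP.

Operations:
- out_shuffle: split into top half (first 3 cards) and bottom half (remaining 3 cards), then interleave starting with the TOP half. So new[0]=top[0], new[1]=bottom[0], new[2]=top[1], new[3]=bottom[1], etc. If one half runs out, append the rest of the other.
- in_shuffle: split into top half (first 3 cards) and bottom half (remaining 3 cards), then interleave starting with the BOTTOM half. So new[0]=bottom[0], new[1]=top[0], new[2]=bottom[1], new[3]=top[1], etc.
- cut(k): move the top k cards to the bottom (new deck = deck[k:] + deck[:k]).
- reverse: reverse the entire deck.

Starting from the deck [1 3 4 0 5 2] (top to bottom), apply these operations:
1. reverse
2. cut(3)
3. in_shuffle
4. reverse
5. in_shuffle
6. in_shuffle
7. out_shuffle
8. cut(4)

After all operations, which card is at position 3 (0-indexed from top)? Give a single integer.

After op 1 (reverse): [2 5 0 4 3 1]
After op 2 (cut(3)): [4 3 1 2 5 0]
After op 3 (in_shuffle): [2 4 5 3 0 1]
After op 4 (reverse): [1 0 3 5 4 2]
After op 5 (in_shuffle): [5 1 4 0 2 3]
After op 6 (in_shuffle): [0 5 2 1 3 4]
After op 7 (out_shuffle): [0 1 5 3 2 4]
After op 8 (cut(4)): [2 4 0 1 5 3]
Position 3: card 1.

Answer: 1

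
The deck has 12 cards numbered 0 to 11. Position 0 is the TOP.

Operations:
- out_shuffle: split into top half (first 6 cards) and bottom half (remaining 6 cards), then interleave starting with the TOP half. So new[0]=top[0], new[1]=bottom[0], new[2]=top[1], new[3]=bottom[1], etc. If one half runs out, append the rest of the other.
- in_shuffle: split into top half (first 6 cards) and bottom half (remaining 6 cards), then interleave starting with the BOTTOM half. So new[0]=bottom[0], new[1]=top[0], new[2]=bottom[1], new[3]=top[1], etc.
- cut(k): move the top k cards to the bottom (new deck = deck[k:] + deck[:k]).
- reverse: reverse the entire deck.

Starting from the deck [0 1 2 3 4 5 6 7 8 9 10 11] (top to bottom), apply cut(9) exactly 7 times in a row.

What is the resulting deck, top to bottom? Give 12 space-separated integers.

Answer: 3 4 5 6 7 8 9 10 11 0 1 2

Derivation:
After op 1 (cut(9)): [9 10 11 0 1 2 3 4 5 6 7 8]
After op 2 (cut(9)): [6 7 8 9 10 11 0 1 2 3 4 5]
After op 3 (cut(9)): [3 4 5 6 7 8 9 10 11 0 1 2]
After op 4 (cut(9)): [0 1 2 3 4 5 6 7 8 9 10 11]
After op 5 (cut(9)): [9 10 11 0 1 2 3 4 5 6 7 8]
After op 6 (cut(9)): [6 7 8 9 10 11 0 1 2 3 4 5]
After op 7 (cut(9)): [3 4 5 6 7 8 9 10 11 0 1 2]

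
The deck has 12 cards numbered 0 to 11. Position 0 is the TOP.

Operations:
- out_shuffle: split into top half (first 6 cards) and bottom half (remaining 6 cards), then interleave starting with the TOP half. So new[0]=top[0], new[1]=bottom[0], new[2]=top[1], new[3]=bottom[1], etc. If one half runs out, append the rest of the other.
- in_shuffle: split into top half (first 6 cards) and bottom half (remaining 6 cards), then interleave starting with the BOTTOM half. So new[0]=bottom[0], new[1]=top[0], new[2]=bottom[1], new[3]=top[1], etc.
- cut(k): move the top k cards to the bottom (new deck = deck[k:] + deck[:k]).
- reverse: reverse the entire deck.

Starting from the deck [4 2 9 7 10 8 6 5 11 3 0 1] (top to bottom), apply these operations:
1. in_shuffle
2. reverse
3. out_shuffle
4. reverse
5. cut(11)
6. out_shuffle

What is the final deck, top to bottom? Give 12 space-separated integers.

Answer: 8 0 6 2 3 10 4 11 7 1 5 9

Derivation:
After op 1 (in_shuffle): [6 4 5 2 11 9 3 7 0 10 1 8]
After op 2 (reverse): [8 1 10 0 7 3 9 11 2 5 4 6]
After op 3 (out_shuffle): [8 9 1 11 10 2 0 5 7 4 3 6]
After op 4 (reverse): [6 3 4 7 5 0 2 10 11 1 9 8]
After op 5 (cut(11)): [8 6 3 4 7 5 0 2 10 11 1 9]
After op 6 (out_shuffle): [8 0 6 2 3 10 4 11 7 1 5 9]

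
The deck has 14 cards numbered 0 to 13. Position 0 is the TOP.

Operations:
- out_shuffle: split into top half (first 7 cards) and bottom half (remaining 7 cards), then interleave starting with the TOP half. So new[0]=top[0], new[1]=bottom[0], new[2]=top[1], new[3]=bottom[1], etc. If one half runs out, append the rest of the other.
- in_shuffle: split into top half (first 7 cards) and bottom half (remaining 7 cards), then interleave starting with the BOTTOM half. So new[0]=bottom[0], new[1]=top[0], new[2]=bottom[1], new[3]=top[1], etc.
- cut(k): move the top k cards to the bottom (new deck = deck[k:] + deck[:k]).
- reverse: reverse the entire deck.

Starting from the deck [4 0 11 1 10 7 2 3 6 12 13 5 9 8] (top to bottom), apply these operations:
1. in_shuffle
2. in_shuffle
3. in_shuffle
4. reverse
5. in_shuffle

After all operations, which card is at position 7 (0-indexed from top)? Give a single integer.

After op 1 (in_shuffle): [3 4 6 0 12 11 13 1 5 10 9 7 8 2]
After op 2 (in_shuffle): [1 3 5 4 10 6 9 0 7 12 8 11 2 13]
After op 3 (in_shuffle): [0 1 7 3 12 5 8 4 11 10 2 6 13 9]
After op 4 (reverse): [9 13 6 2 10 11 4 8 5 12 3 7 1 0]
After op 5 (in_shuffle): [8 9 5 13 12 6 3 2 7 10 1 11 0 4]
Position 7: card 2.

Answer: 2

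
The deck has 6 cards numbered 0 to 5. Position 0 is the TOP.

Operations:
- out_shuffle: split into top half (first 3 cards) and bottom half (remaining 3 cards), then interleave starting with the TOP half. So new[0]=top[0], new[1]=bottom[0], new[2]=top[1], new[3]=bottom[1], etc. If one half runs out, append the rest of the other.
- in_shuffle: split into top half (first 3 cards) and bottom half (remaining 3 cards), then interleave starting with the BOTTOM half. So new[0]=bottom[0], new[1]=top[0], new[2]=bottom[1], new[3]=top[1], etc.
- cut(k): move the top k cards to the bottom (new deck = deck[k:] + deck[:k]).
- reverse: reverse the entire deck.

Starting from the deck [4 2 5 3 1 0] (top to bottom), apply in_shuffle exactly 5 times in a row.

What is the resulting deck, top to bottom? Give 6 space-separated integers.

After op 1 (in_shuffle): [3 4 1 2 0 5]
After op 2 (in_shuffle): [2 3 0 4 5 1]
After op 3 (in_shuffle): [4 2 5 3 1 0]
After op 4 (in_shuffle): [3 4 1 2 0 5]
After op 5 (in_shuffle): [2 3 0 4 5 1]

Answer: 2 3 0 4 5 1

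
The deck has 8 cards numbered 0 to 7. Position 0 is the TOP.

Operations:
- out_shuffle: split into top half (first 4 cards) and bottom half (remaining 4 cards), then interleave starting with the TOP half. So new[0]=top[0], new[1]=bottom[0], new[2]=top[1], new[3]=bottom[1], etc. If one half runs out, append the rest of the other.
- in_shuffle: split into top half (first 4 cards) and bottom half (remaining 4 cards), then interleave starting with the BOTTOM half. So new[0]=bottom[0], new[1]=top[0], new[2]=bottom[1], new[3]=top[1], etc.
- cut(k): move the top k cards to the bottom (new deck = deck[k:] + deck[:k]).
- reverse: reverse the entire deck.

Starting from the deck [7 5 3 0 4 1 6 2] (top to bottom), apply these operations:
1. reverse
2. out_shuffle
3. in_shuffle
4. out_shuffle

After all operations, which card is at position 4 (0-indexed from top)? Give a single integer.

Answer: 5

Derivation:
After op 1 (reverse): [2 6 1 4 0 3 5 7]
After op 2 (out_shuffle): [2 0 6 3 1 5 4 7]
After op 3 (in_shuffle): [1 2 5 0 4 6 7 3]
After op 4 (out_shuffle): [1 4 2 6 5 7 0 3]
Position 4: card 5.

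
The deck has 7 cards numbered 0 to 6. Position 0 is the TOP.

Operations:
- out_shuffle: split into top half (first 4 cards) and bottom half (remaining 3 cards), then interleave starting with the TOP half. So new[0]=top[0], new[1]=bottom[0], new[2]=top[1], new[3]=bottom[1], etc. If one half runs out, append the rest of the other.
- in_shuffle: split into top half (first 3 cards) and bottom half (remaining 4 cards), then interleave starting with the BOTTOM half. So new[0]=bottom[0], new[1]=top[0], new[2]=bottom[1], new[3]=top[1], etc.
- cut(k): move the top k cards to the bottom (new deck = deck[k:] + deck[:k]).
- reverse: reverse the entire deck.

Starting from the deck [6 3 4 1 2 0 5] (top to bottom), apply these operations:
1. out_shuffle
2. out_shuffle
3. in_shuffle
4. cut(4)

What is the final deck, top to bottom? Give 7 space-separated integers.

After op 1 (out_shuffle): [6 2 3 0 4 5 1]
After op 2 (out_shuffle): [6 4 2 5 3 1 0]
After op 3 (in_shuffle): [5 6 3 4 1 2 0]
After op 4 (cut(4)): [1 2 0 5 6 3 4]

Answer: 1 2 0 5 6 3 4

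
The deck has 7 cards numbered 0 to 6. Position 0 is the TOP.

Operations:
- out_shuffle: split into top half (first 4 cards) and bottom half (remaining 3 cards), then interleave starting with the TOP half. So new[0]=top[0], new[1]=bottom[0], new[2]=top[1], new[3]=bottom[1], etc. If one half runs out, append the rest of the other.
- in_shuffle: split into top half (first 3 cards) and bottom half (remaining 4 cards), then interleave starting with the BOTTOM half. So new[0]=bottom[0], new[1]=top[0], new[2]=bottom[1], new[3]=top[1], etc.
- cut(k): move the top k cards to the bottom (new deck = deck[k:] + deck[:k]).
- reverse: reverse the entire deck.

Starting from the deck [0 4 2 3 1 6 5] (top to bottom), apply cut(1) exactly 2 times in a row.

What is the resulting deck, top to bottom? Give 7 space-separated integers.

Answer: 2 3 1 6 5 0 4

Derivation:
After op 1 (cut(1)): [4 2 3 1 6 5 0]
After op 2 (cut(1)): [2 3 1 6 5 0 4]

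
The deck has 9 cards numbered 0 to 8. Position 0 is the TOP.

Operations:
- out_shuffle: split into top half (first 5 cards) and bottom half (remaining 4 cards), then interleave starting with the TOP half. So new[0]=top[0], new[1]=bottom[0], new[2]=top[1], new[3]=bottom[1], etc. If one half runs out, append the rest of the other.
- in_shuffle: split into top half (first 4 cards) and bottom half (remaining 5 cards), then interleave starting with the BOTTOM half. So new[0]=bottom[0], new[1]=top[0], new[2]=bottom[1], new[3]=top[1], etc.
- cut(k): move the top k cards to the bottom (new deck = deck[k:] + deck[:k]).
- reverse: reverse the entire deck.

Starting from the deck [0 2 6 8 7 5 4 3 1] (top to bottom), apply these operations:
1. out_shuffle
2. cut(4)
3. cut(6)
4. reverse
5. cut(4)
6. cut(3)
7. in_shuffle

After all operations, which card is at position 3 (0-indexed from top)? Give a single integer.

Answer: 5

Derivation:
After op 1 (out_shuffle): [0 5 2 4 6 3 8 1 7]
After op 2 (cut(4)): [6 3 8 1 7 0 5 2 4]
After op 3 (cut(6)): [5 2 4 6 3 8 1 7 0]
After op 4 (reverse): [0 7 1 8 3 6 4 2 5]
After op 5 (cut(4)): [3 6 4 2 5 0 7 1 8]
After op 6 (cut(3)): [2 5 0 7 1 8 3 6 4]
After op 7 (in_shuffle): [1 2 8 5 3 0 6 7 4]
Position 3: card 5.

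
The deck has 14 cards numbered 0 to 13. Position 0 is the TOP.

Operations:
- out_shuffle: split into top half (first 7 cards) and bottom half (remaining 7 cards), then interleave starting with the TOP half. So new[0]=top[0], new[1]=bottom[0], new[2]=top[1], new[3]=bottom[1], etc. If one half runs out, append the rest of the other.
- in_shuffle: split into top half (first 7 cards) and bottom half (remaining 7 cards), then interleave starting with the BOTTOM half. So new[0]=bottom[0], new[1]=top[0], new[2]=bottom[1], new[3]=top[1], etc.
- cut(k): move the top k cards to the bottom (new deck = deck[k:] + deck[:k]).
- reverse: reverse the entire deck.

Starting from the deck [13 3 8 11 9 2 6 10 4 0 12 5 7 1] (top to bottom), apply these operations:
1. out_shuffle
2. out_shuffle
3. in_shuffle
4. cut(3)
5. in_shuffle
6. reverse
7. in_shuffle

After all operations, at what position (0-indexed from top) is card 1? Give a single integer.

After op 1 (out_shuffle): [13 10 3 4 8 0 11 12 9 5 2 7 6 1]
After op 2 (out_shuffle): [13 12 10 9 3 5 4 2 8 7 0 6 11 1]
After op 3 (in_shuffle): [2 13 8 12 7 10 0 9 6 3 11 5 1 4]
After op 4 (cut(3)): [12 7 10 0 9 6 3 11 5 1 4 2 13 8]
After op 5 (in_shuffle): [11 12 5 7 1 10 4 0 2 9 13 6 8 3]
After op 6 (reverse): [3 8 6 13 9 2 0 4 10 1 7 5 12 11]
After op 7 (in_shuffle): [4 3 10 8 1 6 7 13 5 9 12 2 11 0]
Card 1 is at position 4.

Answer: 4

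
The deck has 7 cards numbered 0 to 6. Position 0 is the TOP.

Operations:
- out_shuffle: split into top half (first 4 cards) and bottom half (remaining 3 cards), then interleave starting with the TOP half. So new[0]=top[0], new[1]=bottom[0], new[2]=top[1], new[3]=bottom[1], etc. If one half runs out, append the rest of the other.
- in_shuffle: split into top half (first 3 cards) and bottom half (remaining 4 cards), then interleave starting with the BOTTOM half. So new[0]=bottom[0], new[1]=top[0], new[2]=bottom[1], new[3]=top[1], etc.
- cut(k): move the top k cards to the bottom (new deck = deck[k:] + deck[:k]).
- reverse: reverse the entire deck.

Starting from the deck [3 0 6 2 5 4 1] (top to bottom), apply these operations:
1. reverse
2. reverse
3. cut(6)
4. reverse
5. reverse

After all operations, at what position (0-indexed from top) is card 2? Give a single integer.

Answer: 4

Derivation:
After op 1 (reverse): [1 4 5 2 6 0 3]
After op 2 (reverse): [3 0 6 2 5 4 1]
After op 3 (cut(6)): [1 3 0 6 2 5 4]
After op 4 (reverse): [4 5 2 6 0 3 1]
After op 5 (reverse): [1 3 0 6 2 5 4]
Card 2 is at position 4.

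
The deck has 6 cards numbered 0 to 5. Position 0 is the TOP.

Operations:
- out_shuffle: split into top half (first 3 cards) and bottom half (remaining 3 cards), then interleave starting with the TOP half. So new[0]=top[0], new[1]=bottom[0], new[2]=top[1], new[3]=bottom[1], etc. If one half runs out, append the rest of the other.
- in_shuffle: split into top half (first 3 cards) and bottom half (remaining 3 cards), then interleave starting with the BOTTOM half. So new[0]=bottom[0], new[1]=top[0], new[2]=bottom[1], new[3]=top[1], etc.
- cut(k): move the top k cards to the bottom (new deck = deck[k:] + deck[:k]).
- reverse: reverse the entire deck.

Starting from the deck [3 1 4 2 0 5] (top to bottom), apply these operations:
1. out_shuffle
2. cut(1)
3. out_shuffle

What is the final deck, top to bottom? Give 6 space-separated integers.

Answer: 2 4 1 5 0 3

Derivation:
After op 1 (out_shuffle): [3 2 1 0 4 5]
After op 2 (cut(1)): [2 1 0 4 5 3]
After op 3 (out_shuffle): [2 4 1 5 0 3]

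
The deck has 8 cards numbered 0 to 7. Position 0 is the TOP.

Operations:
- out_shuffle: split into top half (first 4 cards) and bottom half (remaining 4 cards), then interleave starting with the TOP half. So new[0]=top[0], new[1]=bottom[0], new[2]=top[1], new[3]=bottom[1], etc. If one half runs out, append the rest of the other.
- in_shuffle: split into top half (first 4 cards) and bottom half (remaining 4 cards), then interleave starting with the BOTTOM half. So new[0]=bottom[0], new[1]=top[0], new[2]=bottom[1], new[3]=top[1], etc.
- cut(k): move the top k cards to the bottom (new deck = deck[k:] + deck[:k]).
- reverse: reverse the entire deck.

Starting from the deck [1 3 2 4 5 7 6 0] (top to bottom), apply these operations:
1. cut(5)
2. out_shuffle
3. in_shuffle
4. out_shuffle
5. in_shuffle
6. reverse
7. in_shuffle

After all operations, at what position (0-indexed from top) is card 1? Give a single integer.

After op 1 (cut(5)): [7 6 0 1 3 2 4 5]
After op 2 (out_shuffle): [7 3 6 2 0 4 1 5]
After op 3 (in_shuffle): [0 7 4 3 1 6 5 2]
After op 4 (out_shuffle): [0 1 7 6 4 5 3 2]
After op 5 (in_shuffle): [4 0 5 1 3 7 2 6]
After op 6 (reverse): [6 2 7 3 1 5 0 4]
After op 7 (in_shuffle): [1 6 5 2 0 7 4 3]
Card 1 is at position 0.

Answer: 0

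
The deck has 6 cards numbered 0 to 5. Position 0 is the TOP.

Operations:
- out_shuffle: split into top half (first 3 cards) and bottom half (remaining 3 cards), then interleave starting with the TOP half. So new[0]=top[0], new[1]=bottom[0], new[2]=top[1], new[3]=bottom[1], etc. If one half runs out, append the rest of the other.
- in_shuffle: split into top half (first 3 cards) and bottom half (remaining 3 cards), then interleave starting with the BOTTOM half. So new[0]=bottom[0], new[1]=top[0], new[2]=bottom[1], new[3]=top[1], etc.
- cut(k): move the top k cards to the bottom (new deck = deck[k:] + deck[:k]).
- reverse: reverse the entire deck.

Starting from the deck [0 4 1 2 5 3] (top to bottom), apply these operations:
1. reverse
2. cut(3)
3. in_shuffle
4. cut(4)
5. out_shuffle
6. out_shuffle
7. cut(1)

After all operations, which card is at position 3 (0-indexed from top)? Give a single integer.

Answer: 0

Derivation:
After op 1 (reverse): [3 5 2 1 4 0]
After op 2 (cut(3)): [1 4 0 3 5 2]
After op 3 (in_shuffle): [3 1 5 4 2 0]
After op 4 (cut(4)): [2 0 3 1 5 4]
After op 5 (out_shuffle): [2 1 0 5 3 4]
After op 6 (out_shuffle): [2 5 1 3 0 4]
After op 7 (cut(1)): [5 1 3 0 4 2]
Position 3: card 0.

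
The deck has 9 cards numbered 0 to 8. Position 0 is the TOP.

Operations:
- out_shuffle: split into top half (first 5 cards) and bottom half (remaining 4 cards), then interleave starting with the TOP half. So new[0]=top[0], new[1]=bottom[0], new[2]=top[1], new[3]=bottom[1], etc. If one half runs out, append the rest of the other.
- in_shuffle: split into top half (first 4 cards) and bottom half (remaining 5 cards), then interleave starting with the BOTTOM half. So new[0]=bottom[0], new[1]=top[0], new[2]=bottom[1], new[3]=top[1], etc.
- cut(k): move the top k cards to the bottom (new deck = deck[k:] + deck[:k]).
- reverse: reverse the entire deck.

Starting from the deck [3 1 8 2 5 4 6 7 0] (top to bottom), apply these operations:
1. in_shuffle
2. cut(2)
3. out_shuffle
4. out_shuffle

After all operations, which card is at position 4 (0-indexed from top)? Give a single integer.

After op 1 (in_shuffle): [5 3 4 1 6 8 7 2 0]
After op 2 (cut(2)): [4 1 6 8 7 2 0 5 3]
After op 3 (out_shuffle): [4 2 1 0 6 5 8 3 7]
After op 4 (out_shuffle): [4 5 2 8 1 3 0 7 6]
Position 4: card 1.

Answer: 1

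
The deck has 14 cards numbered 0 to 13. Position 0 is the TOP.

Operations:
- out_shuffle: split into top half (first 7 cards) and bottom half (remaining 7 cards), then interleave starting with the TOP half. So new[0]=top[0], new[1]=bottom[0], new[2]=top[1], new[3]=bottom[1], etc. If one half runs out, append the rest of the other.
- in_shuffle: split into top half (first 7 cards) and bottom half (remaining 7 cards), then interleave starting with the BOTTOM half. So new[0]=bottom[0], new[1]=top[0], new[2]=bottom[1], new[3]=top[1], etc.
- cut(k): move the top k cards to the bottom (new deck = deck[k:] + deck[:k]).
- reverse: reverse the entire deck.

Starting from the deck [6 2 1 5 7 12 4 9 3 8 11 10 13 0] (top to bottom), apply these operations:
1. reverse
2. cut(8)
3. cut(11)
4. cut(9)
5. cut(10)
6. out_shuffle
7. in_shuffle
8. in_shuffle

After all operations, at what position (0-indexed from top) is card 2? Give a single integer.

Answer: 4

Derivation:
After op 1 (reverse): [0 13 10 11 8 3 9 4 12 7 5 1 2 6]
After op 2 (cut(8)): [12 7 5 1 2 6 0 13 10 11 8 3 9 4]
After op 3 (cut(11)): [3 9 4 12 7 5 1 2 6 0 13 10 11 8]
After op 4 (cut(9)): [0 13 10 11 8 3 9 4 12 7 5 1 2 6]
After op 5 (cut(10)): [5 1 2 6 0 13 10 11 8 3 9 4 12 7]
After op 6 (out_shuffle): [5 11 1 8 2 3 6 9 0 4 13 12 10 7]
After op 7 (in_shuffle): [9 5 0 11 4 1 13 8 12 2 10 3 7 6]
After op 8 (in_shuffle): [8 9 12 5 2 0 10 11 3 4 7 1 6 13]
Card 2 is at position 4.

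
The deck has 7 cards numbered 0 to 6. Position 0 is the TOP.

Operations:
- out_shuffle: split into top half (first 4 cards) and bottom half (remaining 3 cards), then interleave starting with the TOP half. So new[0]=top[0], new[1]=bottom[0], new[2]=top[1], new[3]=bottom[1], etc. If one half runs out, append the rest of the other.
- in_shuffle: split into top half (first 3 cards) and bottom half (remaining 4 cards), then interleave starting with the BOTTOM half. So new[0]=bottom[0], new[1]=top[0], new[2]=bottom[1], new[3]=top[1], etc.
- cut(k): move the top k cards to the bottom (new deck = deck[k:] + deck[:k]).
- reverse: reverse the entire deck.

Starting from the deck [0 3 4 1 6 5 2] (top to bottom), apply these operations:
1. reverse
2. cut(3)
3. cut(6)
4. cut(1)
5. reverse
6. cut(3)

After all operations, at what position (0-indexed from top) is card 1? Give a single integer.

Answer: 3

Derivation:
After op 1 (reverse): [2 5 6 1 4 3 0]
After op 2 (cut(3)): [1 4 3 0 2 5 6]
After op 3 (cut(6)): [6 1 4 3 0 2 5]
After op 4 (cut(1)): [1 4 3 0 2 5 6]
After op 5 (reverse): [6 5 2 0 3 4 1]
After op 6 (cut(3)): [0 3 4 1 6 5 2]
Card 1 is at position 3.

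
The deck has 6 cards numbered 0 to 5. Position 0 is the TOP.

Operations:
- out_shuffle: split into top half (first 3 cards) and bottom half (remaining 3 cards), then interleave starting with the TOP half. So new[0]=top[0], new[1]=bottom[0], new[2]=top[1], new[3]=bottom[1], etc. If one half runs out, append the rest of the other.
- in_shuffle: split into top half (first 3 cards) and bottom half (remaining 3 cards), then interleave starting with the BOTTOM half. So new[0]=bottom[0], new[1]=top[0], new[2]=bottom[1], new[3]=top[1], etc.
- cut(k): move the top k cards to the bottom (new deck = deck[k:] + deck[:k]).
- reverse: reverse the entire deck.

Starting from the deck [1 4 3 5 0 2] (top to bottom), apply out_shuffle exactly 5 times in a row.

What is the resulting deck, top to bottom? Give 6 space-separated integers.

After op 1 (out_shuffle): [1 5 4 0 3 2]
After op 2 (out_shuffle): [1 0 5 3 4 2]
After op 3 (out_shuffle): [1 3 0 4 5 2]
After op 4 (out_shuffle): [1 4 3 5 0 2]
After op 5 (out_shuffle): [1 5 4 0 3 2]

Answer: 1 5 4 0 3 2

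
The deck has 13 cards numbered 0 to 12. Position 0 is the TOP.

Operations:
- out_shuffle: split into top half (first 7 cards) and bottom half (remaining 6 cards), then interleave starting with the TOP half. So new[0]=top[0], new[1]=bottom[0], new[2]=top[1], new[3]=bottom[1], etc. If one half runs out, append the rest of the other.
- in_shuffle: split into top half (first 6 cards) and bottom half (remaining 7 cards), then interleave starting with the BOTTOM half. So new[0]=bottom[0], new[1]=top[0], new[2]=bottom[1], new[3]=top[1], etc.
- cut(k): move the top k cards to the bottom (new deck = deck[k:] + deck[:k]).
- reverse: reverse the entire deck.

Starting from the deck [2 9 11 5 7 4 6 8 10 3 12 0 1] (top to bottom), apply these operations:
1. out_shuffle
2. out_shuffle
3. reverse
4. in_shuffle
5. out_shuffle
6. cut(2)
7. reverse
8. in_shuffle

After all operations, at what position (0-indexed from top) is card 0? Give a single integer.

After op 1 (out_shuffle): [2 8 9 10 11 3 5 12 7 0 4 1 6]
After op 2 (out_shuffle): [2 12 8 7 9 0 10 4 11 1 3 6 5]
After op 3 (reverse): [5 6 3 1 11 4 10 0 9 7 8 12 2]
After op 4 (in_shuffle): [10 5 0 6 9 3 7 1 8 11 12 4 2]
After op 5 (out_shuffle): [10 1 5 8 0 11 6 12 9 4 3 2 7]
After op 6 (cut(2)): [5 8 0 11 6 12 9 4 3 2 7 10 1]
After op 7 (reverse): [1 10 7 2 3 4 9 12 6 11 0 8 5]
After op 8 (in_shuffle): [9 1 12 10 6 7 11 2 0 3 8 4 5]
Card 0 is at position 8.

Answer: 8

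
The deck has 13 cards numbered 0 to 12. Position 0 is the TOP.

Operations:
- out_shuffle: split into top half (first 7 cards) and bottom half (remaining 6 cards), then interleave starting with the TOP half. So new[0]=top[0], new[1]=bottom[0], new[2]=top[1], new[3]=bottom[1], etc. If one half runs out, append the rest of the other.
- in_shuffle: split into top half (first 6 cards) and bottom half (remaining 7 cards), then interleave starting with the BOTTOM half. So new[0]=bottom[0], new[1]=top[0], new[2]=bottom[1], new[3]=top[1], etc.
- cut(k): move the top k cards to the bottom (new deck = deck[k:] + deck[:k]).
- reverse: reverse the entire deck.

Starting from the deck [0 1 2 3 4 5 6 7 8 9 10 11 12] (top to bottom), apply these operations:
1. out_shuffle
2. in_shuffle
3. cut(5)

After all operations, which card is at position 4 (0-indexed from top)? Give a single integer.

After op 1 (out_shuffle): [0 7 1 8 2 9 3 10 4 11 5 12 6]
After op 2 (in_shuffle): [3 0 10 7 4 1 11 8 5 2 12 9 6]
After op 3 (cut(5)): [1 11 8 5 2 12 9 6 3 0 10 7 4]
Position 4: card 2.

Answer: 2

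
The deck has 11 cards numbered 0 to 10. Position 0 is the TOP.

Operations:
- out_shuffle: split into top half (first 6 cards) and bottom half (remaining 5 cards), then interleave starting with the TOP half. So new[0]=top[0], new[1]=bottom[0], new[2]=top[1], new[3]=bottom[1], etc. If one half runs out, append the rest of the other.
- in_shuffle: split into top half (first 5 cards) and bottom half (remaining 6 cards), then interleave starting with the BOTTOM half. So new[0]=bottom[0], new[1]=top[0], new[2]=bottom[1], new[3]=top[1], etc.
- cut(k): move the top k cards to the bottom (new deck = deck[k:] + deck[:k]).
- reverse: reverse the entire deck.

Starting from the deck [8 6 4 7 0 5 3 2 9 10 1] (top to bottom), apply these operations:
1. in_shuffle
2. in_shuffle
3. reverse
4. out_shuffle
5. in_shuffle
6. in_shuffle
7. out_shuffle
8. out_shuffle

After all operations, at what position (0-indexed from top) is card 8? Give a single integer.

After op 1 (in_shuffle): [5 8 3 6 2 4 9 7 10 0 1]
After op 2 (in_shuffle): [4 5 9 8 7 3 10 6 0 2 1]
After op 3 (reverse): [1 2 0 6 10 3 7 8 9 5 4]
After op 4 (out_shuffle): [1 7 2 8 0 9 6 5 10 4 3]
After op 5 (in_shuffle): [9 1 6 7 5 2 10 8 4 0 3]
After op 6 (in_shuffle): [2 9 10 1 8 6 4 7 0 5 3]
After op 7 (out_shuffle): [2 4 9 7 10 0 1 5 8 3 6]
After op 8 (out_shuffle): [2 1 4 5 9 8 7 3 10 6 0]
Card 8 is at position 5.

Answer: 5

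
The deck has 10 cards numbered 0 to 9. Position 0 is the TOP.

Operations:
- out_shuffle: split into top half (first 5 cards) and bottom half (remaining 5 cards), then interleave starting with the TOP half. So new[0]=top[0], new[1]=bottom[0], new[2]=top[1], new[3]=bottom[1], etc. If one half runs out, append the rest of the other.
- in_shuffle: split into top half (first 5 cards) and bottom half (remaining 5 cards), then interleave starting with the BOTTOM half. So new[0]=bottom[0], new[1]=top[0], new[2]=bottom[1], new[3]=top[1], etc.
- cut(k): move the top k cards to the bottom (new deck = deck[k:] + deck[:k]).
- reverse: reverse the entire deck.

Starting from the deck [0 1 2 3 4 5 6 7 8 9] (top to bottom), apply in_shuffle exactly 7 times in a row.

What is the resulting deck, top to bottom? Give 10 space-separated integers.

After op 1 (in_shuffle): [5 0 6 1 7 2 8 3 9 4]
After op 2 (in_shuffle): [2 5 8 0 3 6 9 1 4 7]
After op 3 (in_shuffle): [6 2 9 5 1 8 4 0 7 3]
After op 4 (in_shuffle): [8 6 4 2 0 9 7 5 3 1]
After op 5 (in_shuffle): [9 8 7 6 5 4 3 2 1 0]
After op 6 (in_shuffle): [4 9 3 8 2 7 1 6 0 5]
After op 7 (in_shuffle): [7 4 1 9 6 3 0 8 5 2]

Answer: 7 4 1 9 6 3 0 8 5 2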